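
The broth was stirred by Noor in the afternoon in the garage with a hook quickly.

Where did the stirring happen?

'in the garage' marks the location of the stirring event.

in the garage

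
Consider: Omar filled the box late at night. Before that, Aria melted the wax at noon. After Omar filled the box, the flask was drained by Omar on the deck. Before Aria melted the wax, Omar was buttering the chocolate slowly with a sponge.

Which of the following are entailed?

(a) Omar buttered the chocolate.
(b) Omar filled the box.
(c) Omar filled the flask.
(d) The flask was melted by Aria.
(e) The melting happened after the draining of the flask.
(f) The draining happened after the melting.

(b), (f)

(a) Not entailed — 'was buttering' is progressive on an accomplishment; it does not entail the completed 'buttered'.
(b) Entailed — dropping 'late at night' leaves a sub-description the original still satisfies.
(c) Not entailed — Omar filled the box, not the flask; the flask belongs to the draining event.
(d) Not entailed — Aria melted the wax, not the flask; the flask belongs to the draining event.
(e) Not entailed — the narrative places the melting before the draining, not after.
(f) Entailed — the narrative places the melting before the draining.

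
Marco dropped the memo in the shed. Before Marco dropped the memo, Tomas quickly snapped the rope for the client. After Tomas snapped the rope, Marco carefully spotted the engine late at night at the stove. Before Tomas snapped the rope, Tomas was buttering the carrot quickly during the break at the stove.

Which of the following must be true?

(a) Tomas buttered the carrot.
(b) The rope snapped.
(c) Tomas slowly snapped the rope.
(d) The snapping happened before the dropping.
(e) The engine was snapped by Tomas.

(b), (d)

(a) Not entailed — 'was buttering' is progressive on an accomplishment; it does not entail the completed 'buttered'.
(b) Entailed — 'Tomas snapped the rope' is causative; it entails the inchoative 'the rope snapped'.
(c) Not entailed — 'slowly' adds a manner not in (and inconsistent with) the original.
(d) Entailed — the narrative places the snapping before the dropping.
(e) Not entailed — Tomas snapped the rope, not the engine; the engine belongs to the spotting event.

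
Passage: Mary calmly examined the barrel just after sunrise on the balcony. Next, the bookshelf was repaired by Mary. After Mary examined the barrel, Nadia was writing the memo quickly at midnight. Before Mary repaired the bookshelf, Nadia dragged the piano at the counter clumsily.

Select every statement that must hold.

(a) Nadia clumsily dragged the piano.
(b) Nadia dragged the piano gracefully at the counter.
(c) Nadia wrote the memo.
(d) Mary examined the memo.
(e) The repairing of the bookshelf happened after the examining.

(a) Entailed — every conjunct here is already in the original dragging event.
(b) Not entailed — 'gracefully' adds a manner not in (and inconsistent with) the original.
(c) Not entailed — 'was writing' is progressive on an accomplishment; it does not entail the completed 'wrote'.
(d) Not entailed — Mary examined the barrel, not the memo; the memo belongs to the writing event.
(e) Entailed — the narrative places the examining before the repairing.

(a), (e)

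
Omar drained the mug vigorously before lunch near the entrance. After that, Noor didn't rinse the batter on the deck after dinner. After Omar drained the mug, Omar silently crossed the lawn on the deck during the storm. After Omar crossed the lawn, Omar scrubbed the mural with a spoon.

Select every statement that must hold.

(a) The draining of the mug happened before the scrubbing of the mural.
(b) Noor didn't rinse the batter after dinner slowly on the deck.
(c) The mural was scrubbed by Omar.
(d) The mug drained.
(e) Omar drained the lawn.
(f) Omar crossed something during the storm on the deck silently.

(a), (b), (c), (d), (f)

(a) Entailed — the narrative places the draining before the scrubbing.
(b) Entailed — under negation, adding a further restriction is entailed: if no such rinsing event occurred, none occurred slowly either.
(c) Entailed — every conjunct here is already in the original scrubbing event.
(d) Entailed — 'Omar drained the mug' is causative; it entails the inchoative 'the mug drained'.
(e) Not entailed — Omar drained the mug, not the lawn; the lawn belongs to the crossing event.
(f) Entailed — generalizing the patient leaves a sub-description the original still satisfies.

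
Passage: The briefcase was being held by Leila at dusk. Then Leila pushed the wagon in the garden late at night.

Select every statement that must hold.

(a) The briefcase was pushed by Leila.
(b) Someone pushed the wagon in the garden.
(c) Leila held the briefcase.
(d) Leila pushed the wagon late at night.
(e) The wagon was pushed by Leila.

(b), (c), (d), (e)

(a) Not entailed — Leila pushed the wagon, not the briefcase; the briefcase belongs to the holding event.
(b) Entailed — dropping 'late at night' and generalizing the agent leaves a sub-description the original still satisfies.
(c) Entailed — 'hold' is an activity; 'was holding' entails that some holding happened, so 'held' holds.
(d) Entailed — this follows by dropping conjuncts from the pushing event's description.
(e) Entailed — every conjunct here is already in the original pushing event.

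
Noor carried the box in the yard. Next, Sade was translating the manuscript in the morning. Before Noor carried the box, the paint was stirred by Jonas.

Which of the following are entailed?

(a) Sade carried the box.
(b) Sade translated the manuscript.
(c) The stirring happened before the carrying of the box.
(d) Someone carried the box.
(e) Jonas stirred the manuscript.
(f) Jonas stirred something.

(c), (d), (f)

(a) Not entailed — the passage has Noor carrying the box, not Sade.
(b) Not entailed — 'was translating' is progressive on an accomplishment; it does not entail the completed 'translated'.
(c) Entailed — the narrative places the stirring before the carrying.
(d) Entailed — dropping 'in the yard' and generalizing the agent leaves a sub-description the original still satisfies.
(e) Not entailed — Jonas stirred the paint, not the manuscript; the manuscript belongs to the translating event.
(f) Entailed — the original entails any weakening of itself; this just generalizes the patient.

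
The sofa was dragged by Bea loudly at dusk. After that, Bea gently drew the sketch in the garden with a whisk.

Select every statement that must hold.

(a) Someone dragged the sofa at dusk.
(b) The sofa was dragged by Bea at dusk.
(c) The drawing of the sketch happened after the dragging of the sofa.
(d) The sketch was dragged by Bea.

(a), (b), (c)

(a) Entailed — every conjunct here is already in the original dragging event.
(b) Entailed — the original entails any weakening of itself; this just drops 'loudly'.
(c) Entailed — the narrative places the dragging before the drawing.
(d) Not entailed — Bea dragged the sofa, not the sketch; the sketch belongs to the drawing event.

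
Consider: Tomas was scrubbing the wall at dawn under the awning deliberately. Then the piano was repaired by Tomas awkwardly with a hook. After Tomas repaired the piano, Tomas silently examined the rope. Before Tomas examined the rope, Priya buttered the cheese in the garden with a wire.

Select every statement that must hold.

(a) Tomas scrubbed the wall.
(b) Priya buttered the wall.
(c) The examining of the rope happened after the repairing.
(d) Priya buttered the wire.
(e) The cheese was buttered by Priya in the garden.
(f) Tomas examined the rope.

(a) Entailed — 'scrub' is an activity; 'was scrubbing' entails that some scrubbing happened, so 'scrubbed' holds.
(b) Not entailed — Priya buttered the cheese, not the wall; the wall belongs to the scrubbing event.
(c) Entailed — the narrative places the repairing before the examining.
(d) Not entailed — the wire is the instrument, not what was buttered.
(e) Entailed — this follows by dropping conjuncts from the buttering event's description.
(f) Entailed — the original entails any weakening of itself; this just drops 'silently'.

(a), (c), (e), (f)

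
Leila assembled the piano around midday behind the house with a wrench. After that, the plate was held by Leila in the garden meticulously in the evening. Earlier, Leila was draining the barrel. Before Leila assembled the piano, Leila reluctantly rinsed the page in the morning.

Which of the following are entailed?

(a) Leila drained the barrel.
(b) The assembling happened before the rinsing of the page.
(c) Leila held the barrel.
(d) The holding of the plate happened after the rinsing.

(a) Not entailed — 'was draining' is progressive on an accomplishment; it does not entail the completed 'drained'.
(b) Not entailed — the narrative places the rinsing before the assembling, not after.
(c) Not entailed — Leila held the plate, not the barrel; the barrel belongs to the draining event.
(d) Entailed — the narrative places the rinsing before the holding.

(d)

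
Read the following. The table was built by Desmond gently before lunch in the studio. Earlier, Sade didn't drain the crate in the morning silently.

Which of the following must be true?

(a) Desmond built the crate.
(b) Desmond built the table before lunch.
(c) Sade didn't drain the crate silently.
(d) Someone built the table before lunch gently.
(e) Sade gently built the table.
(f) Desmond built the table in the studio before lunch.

(a) Not entailed — Desmond built the table, not the crate; the crate belongs to the draining event.
(b) Entailed — this follows by dropping conjuncts from the building event's description.
(c) Not entailed — dropping 'in the morning' under negation is not valid — the original leaves open that Sade drained the crate some other way.
(d) Entailed — dropping 'in the studio' and generalizing the agent leaves a sub-description the original still satisfies.
(e) Not entailed — the passage has Desmond building the table, not Sade.
(f) Entailed — this follows by dropping conjuncts from the building event's description.

(b), (d), (f)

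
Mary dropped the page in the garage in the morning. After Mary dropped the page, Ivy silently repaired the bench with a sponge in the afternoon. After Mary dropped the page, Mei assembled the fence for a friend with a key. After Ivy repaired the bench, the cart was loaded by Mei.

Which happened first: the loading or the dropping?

the dropping

The connectives place the dropping before the loading.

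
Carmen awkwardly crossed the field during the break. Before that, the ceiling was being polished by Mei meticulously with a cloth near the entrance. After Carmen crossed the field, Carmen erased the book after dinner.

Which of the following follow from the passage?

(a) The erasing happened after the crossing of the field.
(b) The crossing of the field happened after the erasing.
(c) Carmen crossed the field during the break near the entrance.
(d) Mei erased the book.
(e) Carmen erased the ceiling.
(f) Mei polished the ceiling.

(a) Entailed — the narrative places the crossing before the erasing.
(b) Not entailed — the narrative places the crossing before the erasing, not after.
(c) Not entailed — 'near the entrance' adds information not in the original event.
(d) Not entailed — the passage has Carmen erasing the book, not Mei.
(e) Not entailed — Carmen erased the book, not the ceiling; the ceiling belongs to the polishing event.
(f) Entailed — 'polish' is an activity; 'was polishing' entails that some polishing happened, so 'polished' holds.

(a), (f)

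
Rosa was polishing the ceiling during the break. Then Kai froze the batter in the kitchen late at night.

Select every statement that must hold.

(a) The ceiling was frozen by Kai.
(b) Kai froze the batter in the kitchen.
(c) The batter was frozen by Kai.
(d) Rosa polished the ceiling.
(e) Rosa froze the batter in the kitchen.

(a) Not entailed — Kai froze the batter, not the ceiling; the ceiling belongs to the polishing event.
(b) Entailed — dropping 'late at night' leaves a sub-description the original still satisfies.
(c) Entailed — the original entails any weakening of itself; this just drops 'in the kitchen', 'late at night'.
(d) Entailed — 'polish' is an activity; 'was polishing' entails that some polishing happened, so 'polished' holds.
(e) Not entailed — the passage has Kai freezing the batter, not Rosa.

(b), (c), (d)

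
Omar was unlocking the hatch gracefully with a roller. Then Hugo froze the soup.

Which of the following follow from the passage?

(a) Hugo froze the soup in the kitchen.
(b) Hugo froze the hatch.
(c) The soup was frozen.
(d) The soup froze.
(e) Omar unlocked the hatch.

(a) Not entailed — 'in the kitchen' adds information not in the original event.
(b) Not entailed — Hugo froze the soup, not the hatch; the hatch belongs to the unlocking event.
(c) Entailed — this follows by dropping conjuncts from the freezing event's description.
(d) Entailed — 'Hugo froze the soup' is causative; it entails the inchoative 'the soup froze'.
(e) Not entailed — 'was unlocking' is progressive on an accomplishment; it does not entail the completed 'unlocked'.

(c), (d)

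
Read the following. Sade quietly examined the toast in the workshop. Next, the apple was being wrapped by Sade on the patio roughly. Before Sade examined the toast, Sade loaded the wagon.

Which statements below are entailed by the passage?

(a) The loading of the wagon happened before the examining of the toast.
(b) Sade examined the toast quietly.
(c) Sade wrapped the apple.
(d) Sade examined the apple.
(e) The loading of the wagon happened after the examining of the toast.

(a), (b)

(a) Entailed — the narrative places the loading before the examining.
(b) Entailed — this follows by dropping conjuncts from the examining event's description.
(c) Not entailed — 'was wrapping' is progressive on an accomplishment; it does not entail the completed 'wrapped'.
(d) Not entailed — Sade examined the toast, not the apple; the apple belongs to the wrapping event.
(e) Not entailed — the narrative places the loading before the examining, not after.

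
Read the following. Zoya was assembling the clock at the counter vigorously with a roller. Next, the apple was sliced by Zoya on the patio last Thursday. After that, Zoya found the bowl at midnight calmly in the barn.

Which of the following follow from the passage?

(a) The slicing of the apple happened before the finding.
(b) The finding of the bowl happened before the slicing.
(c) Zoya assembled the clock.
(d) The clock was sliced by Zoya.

(a) Entailed — the narrative places the slicing before the finding.
(b) Not entailed — the narrative places the slicing before the finding, not after.
(c) Not entailed — 'was assembling' is progressive on an accomplishment; it does not entail the completed 'assembled'.
(d) Not entailed — Zoya sliced the apple, not the clock; the clock belongs to the assembling event.

(a)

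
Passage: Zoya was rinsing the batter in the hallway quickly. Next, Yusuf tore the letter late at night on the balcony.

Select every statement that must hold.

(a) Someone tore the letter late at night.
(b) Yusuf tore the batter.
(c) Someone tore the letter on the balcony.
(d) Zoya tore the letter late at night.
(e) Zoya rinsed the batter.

(a), (c), (e)

(a) Entailed — dropping 'on the balcony' and generalizing the agent leaves a sub-description the original still satisfies.
(b) Not entailed — Yusuf tore the letter, not the batter; the batter belongs to the rinsing event.
(c) Entailed — the original entails any weakening of itself; this just drops 'late at night' and generalizes the agent.
(d) Not entailed — the passage has Yusuf tearing the letter, not Zoya.
(e) Entailed — 'rinse' is an activity; 'was rinsing' entails that some rinsing happened, so 'rinsed' holds.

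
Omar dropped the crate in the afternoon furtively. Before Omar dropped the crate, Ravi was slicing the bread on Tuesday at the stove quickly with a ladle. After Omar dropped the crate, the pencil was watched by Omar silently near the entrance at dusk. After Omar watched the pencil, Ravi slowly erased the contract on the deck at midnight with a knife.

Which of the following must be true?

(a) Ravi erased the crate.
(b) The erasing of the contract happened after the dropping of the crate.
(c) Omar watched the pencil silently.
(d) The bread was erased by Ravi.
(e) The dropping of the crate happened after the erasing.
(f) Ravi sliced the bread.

(a) Not entailed — Ravi erased the contract, not the crate; the crate belongs to the dropping event.
(b) Entailed — the narrative places the dropping before the erasing.
(c) Entailed — the original entails any weakening of itself; this just drops 'at dusk', 'near the entrance'.
(d) Not entailed — Ravi erased the contract, not the bread; the bread belongs to the slicing event.
(e) Not entailed — the narrative places the dropping before the erasing, not after.
(f) Not entailed — 'was slicing' is progressive on an accomplishment; it does not entail the completed 'sliced'.

(b), (c)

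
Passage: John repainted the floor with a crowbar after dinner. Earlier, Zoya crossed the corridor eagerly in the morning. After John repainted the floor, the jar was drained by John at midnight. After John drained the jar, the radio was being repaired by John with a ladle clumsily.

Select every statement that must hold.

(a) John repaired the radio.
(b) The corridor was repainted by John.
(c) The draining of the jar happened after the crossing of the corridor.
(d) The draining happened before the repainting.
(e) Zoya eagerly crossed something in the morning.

(c), (e)

(a) Not entailed — 'was repairing' is progressive on an accomplishment; it does not entail the completed 'repaired'.
(b) Not entailed — John repainted the floor, not the corridor; the corridor belongs to the crossing event.
(c) Entailed — the narrative places the crossing before the draining.
(d) Not entailed — the narrative places the repainting before the draining, not after.
(e) Entailed — this follows by dropping conjuncts from the crossing event's description.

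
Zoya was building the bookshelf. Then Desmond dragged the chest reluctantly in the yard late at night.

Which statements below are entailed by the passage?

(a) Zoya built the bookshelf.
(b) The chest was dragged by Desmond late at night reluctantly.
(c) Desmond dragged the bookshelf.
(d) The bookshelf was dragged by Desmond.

(a) Not entailed — 'was building' is progressive on an accomplishment; it does not entail the completed 'built'.
(b) Entailed — this follows by dropping conjuncts from the dragging event's description.
(c) Not entailed — Desmond dragged the chest, not the bookshelf; the bookshelf belongs to the building event.
(d) Not entailed — Desmond dragged the chest, not the bookshelf; the bookshelf belongs to the building event.

(b)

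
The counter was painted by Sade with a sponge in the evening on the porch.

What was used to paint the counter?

a sponge

'with a sponge' marks the instrument of the painting event.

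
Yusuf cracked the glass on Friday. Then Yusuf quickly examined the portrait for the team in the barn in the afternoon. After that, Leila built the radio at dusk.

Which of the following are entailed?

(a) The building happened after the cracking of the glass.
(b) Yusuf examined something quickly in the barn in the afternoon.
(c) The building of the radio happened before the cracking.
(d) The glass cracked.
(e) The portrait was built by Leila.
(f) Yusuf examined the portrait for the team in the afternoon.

(a) Entailed — the narrative places the cracking before the building.
(b) Entailed — every conjunct here is already in the original examining event.
(c) Not entailed — the narrative places the cracking before the building, not after.
(d) Entailed — 'Yusuf cracked the glass' is causative; it entails the inchoative 'the glass cracked'.
(e) Not entailed — Leila built the radio, not the portrait; the portrait belongs to the examining event.
(f) Entailed — every conjunct here is already in the original examining event.

(a), (b), (d), (f)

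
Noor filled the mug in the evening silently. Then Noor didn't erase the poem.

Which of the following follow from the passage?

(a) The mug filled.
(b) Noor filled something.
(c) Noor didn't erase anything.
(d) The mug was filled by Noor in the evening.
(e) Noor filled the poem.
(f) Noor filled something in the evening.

(a), (b), (d), (f)

(a) Entailed — 'Noor filled the mug' is causative; it entails the inchoative 'the mug filled'.
(b) Entailed — the original entails any weakening of itself; this just drops 'in the evening', 'silently' and generalizes the patient.
(c) Not entailed — the original only denies this specific event; Noor may have erased something else.
(d) Entailed — this follows by dropping conjuncts from the filling event's description.
(e) Not entailed — Noor filled the mug, not the poem; the poem belongs to the erasing event.
(f) Entailed — the original entails any weakening of itself; this just drops 'silently' and generalizes the patient.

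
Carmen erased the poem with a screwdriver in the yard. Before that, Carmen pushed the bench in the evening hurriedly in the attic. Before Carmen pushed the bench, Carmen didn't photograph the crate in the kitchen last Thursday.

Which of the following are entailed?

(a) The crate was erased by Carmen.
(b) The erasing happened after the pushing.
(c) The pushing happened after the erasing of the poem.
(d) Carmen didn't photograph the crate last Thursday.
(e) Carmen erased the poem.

(b), (e)

(a) Not entailed — Carmen erased the poem, not the crate; the crate belongs to the photographing event.
(b) Entailed — the narrative places the pushing before the erasing.
(c) Not entailed — the narrative places the pushing before the erasing, not after.
(d) Not entailed — dropping 'in the kitchen' under negation is not valid — the original leaves open that Carmen photographed the crate some other way.
(e) Entailed — this follows by dropping conjuncts from the erasing event's description.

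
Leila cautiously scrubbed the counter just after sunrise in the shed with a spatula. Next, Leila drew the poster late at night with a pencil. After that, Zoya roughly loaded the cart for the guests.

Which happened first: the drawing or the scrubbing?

The connectives place the scrubbing before the drawing.

the scrubbing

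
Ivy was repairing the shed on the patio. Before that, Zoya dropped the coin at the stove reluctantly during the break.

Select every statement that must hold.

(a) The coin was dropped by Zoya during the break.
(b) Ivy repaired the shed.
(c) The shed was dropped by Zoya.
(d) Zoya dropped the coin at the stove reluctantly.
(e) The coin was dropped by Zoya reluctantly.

(a), (d), (e)

(a) Entailed — dropping 'reluctantly', 'at the stove' leaves a sub-description the original still satisfies.
(b) Not entailed — 'was repairing' is progressive on an accomplishment; it does not entail the completed 'repaired'.
(c) Not entailed — Zoya dropped the coin, not the shed; the shed belongs to the repairing event.
(d) Entailed — this follows by dropping conjuncts from the dropping event's description.
(e) Entailed — the original entails any weakening of itself; this just drops 'at the stove', 'during the break'.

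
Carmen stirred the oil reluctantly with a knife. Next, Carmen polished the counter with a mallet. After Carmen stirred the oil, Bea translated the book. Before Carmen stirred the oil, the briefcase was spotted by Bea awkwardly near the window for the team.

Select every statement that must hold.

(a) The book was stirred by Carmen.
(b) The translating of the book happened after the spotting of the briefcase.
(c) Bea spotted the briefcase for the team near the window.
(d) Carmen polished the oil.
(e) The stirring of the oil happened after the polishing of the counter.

(b), (c)

(a) Not entailed — Carmen stirred the oil, not the book; the book belongs to the translating event.
(b) Entailed — the narrative places the spotting before the translating.
(c) Entailed — this follows by dropping conjuncts from the spotting event's description.
(d) Not entailed — Carmen polished the counter, not the oil; the oil belongs to the stirring event.
(e) Not entailed — the narrative places the stirring before the polishing, not after.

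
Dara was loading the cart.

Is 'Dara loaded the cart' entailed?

'was loading' is progressive; for an accomplishment like 'load the cart', it doesn't entail completion.

no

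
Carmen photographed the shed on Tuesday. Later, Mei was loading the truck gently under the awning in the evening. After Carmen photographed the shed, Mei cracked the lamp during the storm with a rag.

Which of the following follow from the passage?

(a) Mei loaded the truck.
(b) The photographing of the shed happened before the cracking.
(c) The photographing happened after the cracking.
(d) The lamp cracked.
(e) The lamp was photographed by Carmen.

(b), (d)

(a) Not entailed — 'was loading' is progressive on an accomplishment; it does not entail the completed 'loaded'.
(b) Entailed — the narrative places the photographing before the cracking.
(c) Not entailed — the narrative places the photographing before the cracking, not after.
(d) Entailed — 'Mei cracked the lamp' is causative; it entails the inchoative 'the lamp cracked'.
(e) Not entailed — Carmen photographed the shed, not the lamp; the lamp belongs to the cracking event.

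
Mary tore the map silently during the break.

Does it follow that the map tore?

yes

'Mary tore the map' is the causative; it entails the inchoative 'the map tore'.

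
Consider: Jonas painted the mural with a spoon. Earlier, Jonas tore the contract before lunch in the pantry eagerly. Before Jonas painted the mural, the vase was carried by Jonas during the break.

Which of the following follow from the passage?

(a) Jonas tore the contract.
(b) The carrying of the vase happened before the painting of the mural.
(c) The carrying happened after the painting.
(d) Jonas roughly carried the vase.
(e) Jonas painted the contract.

(a), (b)

(a) Entailed — this follows by dropping conjuncts from the tearing event's description.
(b) Entailed — the narrative places the carrying before the painting.
(c) Not entailed — the narrative places the carrying before the painting, not after.
(d) Not entailed — 'roughly' adds information not in the original event.
(e) Not entailed — Jonas painted the mural, not the contract; the contract belongs to the tearing event.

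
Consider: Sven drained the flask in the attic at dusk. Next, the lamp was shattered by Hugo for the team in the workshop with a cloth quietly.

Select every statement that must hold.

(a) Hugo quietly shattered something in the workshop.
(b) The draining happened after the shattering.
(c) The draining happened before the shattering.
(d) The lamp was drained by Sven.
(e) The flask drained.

(a) Entailed — every conjunct here is already in the original shattering event.
(b) Not entailed — the narrative places the draining before the shattering, not after.
(c) Entailed — the narrative places the draining before the shattering.
(d) Not entailed — Sven drained the flask, not the lamp; the lamp belongs to the shattering event.
(e) Entailed — 'Sven drained the flask' is causative; it entails the inchoative 'the flask drained'.

(a), (c), (e)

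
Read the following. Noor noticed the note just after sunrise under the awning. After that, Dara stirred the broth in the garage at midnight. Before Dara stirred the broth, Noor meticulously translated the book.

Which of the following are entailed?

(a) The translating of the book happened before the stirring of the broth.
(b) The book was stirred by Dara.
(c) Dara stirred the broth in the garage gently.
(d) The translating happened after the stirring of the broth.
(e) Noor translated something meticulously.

(a), (e)

(a) Entailed — the narrative places the translating before the stirring.
(b) Not entailed — Dara stirred the broth, not the book; the book belongs to the translating event.
(c) Not entailed — 'gently' adds information not in the original event.
(d) Not entailed — the narrative places the translating before the stirring, not after.
(e) Entailed — every conjunct here is already in the original translating event.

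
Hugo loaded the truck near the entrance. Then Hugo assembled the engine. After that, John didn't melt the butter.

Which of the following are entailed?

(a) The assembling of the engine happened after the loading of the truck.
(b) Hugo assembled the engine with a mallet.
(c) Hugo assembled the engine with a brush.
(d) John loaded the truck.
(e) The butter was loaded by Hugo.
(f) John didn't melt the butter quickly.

(a) Entailed — the narrative places the loading before the assembling.
(b) Not entailed — 'with a mallet' adds information not in the original event.
(c) Not entailed — 'with a brush' adds information not in the original event.
(d) Not entailed — the passage has Hugo loading the truck, not John.
(e) Not entailed — Hugo loaded the truck, not the butter; the butter belongs to the melting event.
(f) Entailed — under negation, adding a further restriction is entailed: if no such melting event occurred, none occurred quickly either.

(a), (f)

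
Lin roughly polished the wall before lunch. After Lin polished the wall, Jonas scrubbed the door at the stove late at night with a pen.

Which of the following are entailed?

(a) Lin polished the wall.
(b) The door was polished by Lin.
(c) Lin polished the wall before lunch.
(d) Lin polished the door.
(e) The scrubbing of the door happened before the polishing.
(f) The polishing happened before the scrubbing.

(a), (c), (f)

(a) Entailed — the original entails any weakening of itself; this just drops 'roughly', 'before lunch'.
(b) Not entailed — Lin polished the wall, not the door; the door belongs to the scrubbing event.
(c) Entailed — this follows by dropping conjuncts from the polishing event's description.
(d) Not entailed — Lin polished the wall, not the door; the door belongs to the scrubbing event.
(e) Not entailed — the narrative places the polishing before the scrubbing, not after.
(f) Entailed — the narrative places the polishing before the scrubbing.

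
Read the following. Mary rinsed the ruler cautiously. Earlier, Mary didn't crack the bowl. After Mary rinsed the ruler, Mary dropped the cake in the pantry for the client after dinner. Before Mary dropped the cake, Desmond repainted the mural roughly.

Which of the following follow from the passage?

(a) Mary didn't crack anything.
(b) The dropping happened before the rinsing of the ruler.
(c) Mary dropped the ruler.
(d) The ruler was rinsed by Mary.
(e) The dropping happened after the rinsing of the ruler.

(d), (e)

(a) Not entailed — the original only denies this specific event; Mary may have cracked something else.
(b) Not entailed — the narrative places the rinsing before the dropping, not after.
(c) Not entailed — Mary dropped the cake, not the ruler; the ruler belongs to the rinsing event.
(d) Entailed — this follows by dropping conjuncts from the rinsing event's description.
(e) Entailed — the narrative places the rinsing before the dropping.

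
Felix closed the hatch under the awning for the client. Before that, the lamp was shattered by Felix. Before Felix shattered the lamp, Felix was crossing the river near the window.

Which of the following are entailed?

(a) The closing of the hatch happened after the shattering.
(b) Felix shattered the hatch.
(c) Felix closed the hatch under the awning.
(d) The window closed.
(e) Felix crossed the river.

(a) Entailed — the narrative places the shattering before the closing.
(b) Not entailed — Felix shattered the lamp, not the hatch; the hatch belongs to the closing event.
(c) Entailed — dropping 'for the client' leaves a sub-description the original still satisfies.
(d) Not entailed — the hatch is what closed, not the window.
(e) Not entailed — 'was crossing' is progressive on an accomplishment; it does not entail the completed 'crossed'.

(a), (c)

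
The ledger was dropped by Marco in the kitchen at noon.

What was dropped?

'the ledger' marks the patient of the dropping event.

the ledger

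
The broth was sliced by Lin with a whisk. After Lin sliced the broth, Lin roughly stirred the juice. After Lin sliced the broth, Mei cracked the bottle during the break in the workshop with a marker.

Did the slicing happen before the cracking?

The narrative orders the slicing before the cracking.

yes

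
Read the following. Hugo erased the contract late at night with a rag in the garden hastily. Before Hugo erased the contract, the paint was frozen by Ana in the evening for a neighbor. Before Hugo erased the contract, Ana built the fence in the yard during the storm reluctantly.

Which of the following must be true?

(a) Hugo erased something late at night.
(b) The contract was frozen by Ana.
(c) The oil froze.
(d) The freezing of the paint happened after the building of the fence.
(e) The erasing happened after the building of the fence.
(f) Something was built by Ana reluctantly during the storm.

(a), (e), (f)

(a) Entailed — the original entails any weakening of itself; this just drops 'with a rag', 'in the garden', 'hastily' and generalizes the patient.
(b) Not entailed — Ana froze the paint, not the contract; the contract belongs to the erasing event.
(c) Not entailed — the paint is what froze, not the oil.
(d) Not entailed — the narrative doesn't order the building relative to the freezing.
(e) Entailed — the narrative places the building before the erasing.
(f) Entailed — dropping 'in the yard' and generalizing the patient leaves a sub-description the original still satisfies.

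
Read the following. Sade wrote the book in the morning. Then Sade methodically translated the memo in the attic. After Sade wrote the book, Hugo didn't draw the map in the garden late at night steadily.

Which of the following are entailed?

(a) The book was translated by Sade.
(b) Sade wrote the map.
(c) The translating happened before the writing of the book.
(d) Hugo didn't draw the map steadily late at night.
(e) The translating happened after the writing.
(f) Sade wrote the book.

(e), (f)

(a) Not entailed — Sade translated the memo, not the book; the book belongs to the writing event.
(b) Not entailed — Sade wrote the book, not the map; the map belongs to the drawing event.
(c) Not entailed — the narrative places the writing before the translating, not after.
(d) Not entailed — dropping 'in the garden' under negation is not valid — the original leaves open that Hugo drew the map some other way.
(e) Entailed — the narrative places the writing before the translating.
(f) Entailed — the original entails any weakening of itself; this just drops 'in the morning'.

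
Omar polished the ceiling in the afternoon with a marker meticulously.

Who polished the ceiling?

Omar

'Omar' marks the agent of the polishing event.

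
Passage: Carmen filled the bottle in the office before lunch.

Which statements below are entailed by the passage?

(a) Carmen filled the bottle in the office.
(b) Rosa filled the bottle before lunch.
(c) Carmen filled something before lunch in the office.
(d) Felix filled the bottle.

(a), (c)

(a) Entailed — the original entails any weakening of itself; this just drops 'before lunch'.
(b) Not entailed — the passage has Carmen filling the bottle, not Rosa.
(c) Entailed — generalizing the patient leaves a sub-description the original still satisfies.
(d) Not entailed — the passage has Carmen filling the bottle, not Felix.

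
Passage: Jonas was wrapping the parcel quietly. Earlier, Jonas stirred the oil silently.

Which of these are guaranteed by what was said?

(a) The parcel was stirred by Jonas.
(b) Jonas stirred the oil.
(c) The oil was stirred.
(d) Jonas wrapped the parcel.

(b), (c)

(a) Not entailed — Jonas stirred the oil, not the parcel; the parcel belongs to the wrapping event.
(b) Entailed — dropping 'silently' leaves a sub-description the original still satisfies.
(c) Entailed — this follows by dropping conjuncts from the stirring event's description.
(d) Not entailed — 'was wrapping' is progressive on an accomplishment; it does not entail the completed 'wrapped'.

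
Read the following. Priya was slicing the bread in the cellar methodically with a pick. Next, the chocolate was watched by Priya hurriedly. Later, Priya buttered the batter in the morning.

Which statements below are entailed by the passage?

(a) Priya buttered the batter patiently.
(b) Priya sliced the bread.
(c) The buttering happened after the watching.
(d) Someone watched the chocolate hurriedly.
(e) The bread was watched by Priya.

(a) Not entailed — 'patiently' adds information not in the original event.
(b) Not entailed — 'was slicing' is progressive on an accomplishment; it does not entail the completed 'sliced'.
(c) Entailed — the narrative places the watching before the buttering.
(d) Entailed — the original entails any weakening of itself; this just generalizes the agent.
(e) Not entailed — Priya watched the chocolate, not the bread; the bread belongs to the slicing event.

(c), (d)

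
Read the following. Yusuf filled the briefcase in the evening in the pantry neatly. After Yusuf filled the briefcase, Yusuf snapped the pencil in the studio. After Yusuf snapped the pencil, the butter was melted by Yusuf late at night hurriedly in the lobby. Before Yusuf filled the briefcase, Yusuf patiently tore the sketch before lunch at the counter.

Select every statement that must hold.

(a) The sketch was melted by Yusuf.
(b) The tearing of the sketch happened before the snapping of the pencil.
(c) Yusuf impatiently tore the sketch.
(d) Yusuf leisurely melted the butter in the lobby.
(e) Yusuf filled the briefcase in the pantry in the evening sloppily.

(a) Not entailed — Yusuf melted the butter, not the sketch; the sketch belongs to the tearing event.
(b) Entailed — the narrative places the tearing before the snapping.
(c) Not entailed — 'impatiently' adds a manner not in (and inconsistent with) the original.
(d) Not entailed — 'leisurely' adds a manner not in (and inconsistent with) the original.
(e) Not entailed — 'sloppily' adds a manner not in (and inconsistent with) the original.

(b)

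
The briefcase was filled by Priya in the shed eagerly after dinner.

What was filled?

'the briefcase' marks the patient of the filling event.

the briefcase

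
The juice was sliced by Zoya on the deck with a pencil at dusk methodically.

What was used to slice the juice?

a pencil

'with a pencil' marks the instrument of the slicing event.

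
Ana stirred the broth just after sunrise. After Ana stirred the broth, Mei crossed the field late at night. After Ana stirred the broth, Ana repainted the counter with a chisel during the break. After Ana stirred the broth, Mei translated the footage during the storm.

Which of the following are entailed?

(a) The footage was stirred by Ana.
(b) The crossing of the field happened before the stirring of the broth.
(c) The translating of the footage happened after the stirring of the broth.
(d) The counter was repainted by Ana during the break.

(c), (d)

(a) Not entailed — Ana stirred the broth, not the footage; the footage belongs to the translating event.
(b) Not entailed — the narrative places the stirring before the crossing, not after.
(c) Entailed — the narrative places the stirring before the translating.
(d) Entailed — dropping 'with a chisel' leaves a sub-description the original still satisfies.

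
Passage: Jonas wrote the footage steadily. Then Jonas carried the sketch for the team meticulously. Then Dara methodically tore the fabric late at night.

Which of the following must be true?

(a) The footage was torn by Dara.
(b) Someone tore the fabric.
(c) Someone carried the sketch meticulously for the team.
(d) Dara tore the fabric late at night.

(b), (c), (d)

(a) Not entailed — Dara tore the fabric, not the footage; the footage belongs to the writing event.
(b) Entailed — the original entails any weakening of itself; this just drops 'late at night', 'methodically' and generalizes the agent.
(c) Entailed — the original entails any weakening of itself; this just generalizes the agent.
(d) Entailed — every conjunct here is already in the original tearing event.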